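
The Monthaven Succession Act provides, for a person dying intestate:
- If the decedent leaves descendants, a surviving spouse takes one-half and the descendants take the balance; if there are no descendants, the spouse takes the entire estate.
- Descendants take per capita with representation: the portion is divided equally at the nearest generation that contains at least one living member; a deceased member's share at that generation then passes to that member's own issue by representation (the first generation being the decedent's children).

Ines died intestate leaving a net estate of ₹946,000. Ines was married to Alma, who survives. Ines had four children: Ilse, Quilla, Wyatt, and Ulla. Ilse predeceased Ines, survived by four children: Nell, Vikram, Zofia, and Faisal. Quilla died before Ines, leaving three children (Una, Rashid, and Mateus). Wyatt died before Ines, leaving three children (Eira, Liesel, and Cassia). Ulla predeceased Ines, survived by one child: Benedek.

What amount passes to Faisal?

Alma takes one-half of ₹946,000 = ₹473,000. The remaining ₹473,000 passes to the descendants.
No child survives, so the initial division is made at the grandchildren's generation.
The descendants' portion (₹473,000) is divided into 11 shares of ₹43,000: Nell, Vikram, Zofia, Faisal, Una, Rashid, Mateus, Eira, Liesel, Cassia, and Benedek each take ₹43,000.

Faisal receives ₹43,000.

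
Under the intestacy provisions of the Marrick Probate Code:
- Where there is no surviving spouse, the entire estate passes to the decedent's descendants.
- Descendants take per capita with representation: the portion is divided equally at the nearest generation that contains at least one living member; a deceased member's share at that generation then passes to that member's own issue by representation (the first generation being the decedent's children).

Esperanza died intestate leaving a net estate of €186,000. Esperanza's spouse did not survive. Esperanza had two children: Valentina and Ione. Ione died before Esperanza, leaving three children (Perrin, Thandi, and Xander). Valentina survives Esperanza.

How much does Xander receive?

The entire €186,000 passes to the descendants.
That amount (€186,000) is divided into 2 shares of €93,000: Valentina takes €93,000; Ione's €93,000 share passes to Ione's issue.
Ione's share (€93,000) is divided into 3 shares of €31,000: Perrin, Thandi, and Xander each take €31,000.

Xander receives €31,000.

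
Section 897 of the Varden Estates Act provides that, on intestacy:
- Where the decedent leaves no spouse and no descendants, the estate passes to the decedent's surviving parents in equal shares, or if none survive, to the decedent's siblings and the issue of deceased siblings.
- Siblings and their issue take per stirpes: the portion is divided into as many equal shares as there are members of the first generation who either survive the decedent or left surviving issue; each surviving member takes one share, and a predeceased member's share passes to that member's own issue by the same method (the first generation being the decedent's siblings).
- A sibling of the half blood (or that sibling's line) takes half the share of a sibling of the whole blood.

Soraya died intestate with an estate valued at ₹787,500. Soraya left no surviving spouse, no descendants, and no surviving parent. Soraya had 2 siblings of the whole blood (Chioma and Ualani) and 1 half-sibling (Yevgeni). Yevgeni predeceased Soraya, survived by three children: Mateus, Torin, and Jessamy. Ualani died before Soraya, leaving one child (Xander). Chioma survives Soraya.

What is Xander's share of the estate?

Xander receives ₹315,000.

The entire ₹787,500 passes to the siblings and their issue.
Counting each half-blood sibling's line as half a unit, there are 5/2 units in ₹787,500, so one unit is ₹315,000. Whole-blood lines (Chioma and Ualani) take ₹315,000 each; half-blood lines (Yevgeni) take ₹157,500 each.
Yevgeni's share (₹157,500) is divided into 3 shares of ₹52,500: Mateus, Torin, and Jessamy each take ₹52,500.
Ualani's share (₹315,000) passes entirely to Xander.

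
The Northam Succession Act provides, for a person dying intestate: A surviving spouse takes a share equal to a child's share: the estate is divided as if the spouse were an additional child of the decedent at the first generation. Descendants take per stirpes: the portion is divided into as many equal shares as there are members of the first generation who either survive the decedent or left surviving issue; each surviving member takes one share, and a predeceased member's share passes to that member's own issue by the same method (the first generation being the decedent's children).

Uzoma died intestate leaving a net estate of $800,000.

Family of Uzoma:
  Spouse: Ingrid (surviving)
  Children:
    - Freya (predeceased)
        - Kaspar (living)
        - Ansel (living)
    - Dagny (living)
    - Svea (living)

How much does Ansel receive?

The spouse counts as an additional share at the children's level, so there are 4 primary shares of $200,000. Ingrid takes one such share ($200,000).
The children's combined portion ($600,000) is divided into 3 shares of $200,000: Dagny and Svea each take $200,000; Freya's $200,000 share passes to Freya's issue.
Freya's share ($200,000) is divided into 2 shares of $100,000: Kaspar and Ansel each take $100,000.

Ansel receives $100,000.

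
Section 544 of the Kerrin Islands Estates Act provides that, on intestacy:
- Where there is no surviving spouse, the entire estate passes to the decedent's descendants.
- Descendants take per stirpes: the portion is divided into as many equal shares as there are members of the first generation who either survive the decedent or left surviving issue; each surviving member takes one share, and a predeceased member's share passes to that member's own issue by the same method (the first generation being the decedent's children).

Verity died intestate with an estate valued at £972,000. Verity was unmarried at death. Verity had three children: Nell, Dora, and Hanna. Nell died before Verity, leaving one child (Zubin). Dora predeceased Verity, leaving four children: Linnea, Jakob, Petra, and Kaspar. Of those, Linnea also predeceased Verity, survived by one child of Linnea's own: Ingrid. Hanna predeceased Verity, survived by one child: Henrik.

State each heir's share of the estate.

Zubin: £324,000; Ingrid: £81,000; Jakob: £81,000; Petra: £81,000; Kaspar: £81,000; Henrik: £324,000

The entire £972,000 passes to the descendants.
That amount (£972,000) is divided into 3 shares of £324,000: Nell's £324,000 share passes to Nell's issue; Dora's £324,000 share passes to Dora's issue; Hanna's £324,000 share passes to Hanna's issue.
Nell's share (£324,000) passes entirely to Zubin.
Dora's share (£324,000) is divided into 4 shares of £81,000: Jakob, Petra, and Kaspar each take £81,000; Linnea's £81,000 share passes to Linnea's issue.
Linnea's share (£81,000) passes entirely to Ingrid.
Hanna's share (£324,000) passes entirely to Henrik.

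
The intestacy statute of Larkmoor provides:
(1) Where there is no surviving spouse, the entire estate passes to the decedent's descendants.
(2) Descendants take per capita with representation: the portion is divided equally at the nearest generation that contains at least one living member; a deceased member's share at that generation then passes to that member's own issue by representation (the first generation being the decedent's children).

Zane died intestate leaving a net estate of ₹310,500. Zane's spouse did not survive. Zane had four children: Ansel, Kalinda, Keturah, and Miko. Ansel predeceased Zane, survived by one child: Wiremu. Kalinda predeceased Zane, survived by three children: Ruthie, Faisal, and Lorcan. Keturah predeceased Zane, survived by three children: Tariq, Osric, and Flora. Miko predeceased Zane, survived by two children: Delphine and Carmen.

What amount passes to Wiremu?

Wiremu receives ₹34,500.

The entire ₹310,500 passes to the descendants.
No child survives, so the initial division is made at the grandchildren's generation.
That amount (₹310,500) is divided into 9 shares of ₹34,500: Wiremu, Ruthie, Faisal, Lorcan, Tariq, Osric, Flora, Delphine, and Carmen each take ₹34,500.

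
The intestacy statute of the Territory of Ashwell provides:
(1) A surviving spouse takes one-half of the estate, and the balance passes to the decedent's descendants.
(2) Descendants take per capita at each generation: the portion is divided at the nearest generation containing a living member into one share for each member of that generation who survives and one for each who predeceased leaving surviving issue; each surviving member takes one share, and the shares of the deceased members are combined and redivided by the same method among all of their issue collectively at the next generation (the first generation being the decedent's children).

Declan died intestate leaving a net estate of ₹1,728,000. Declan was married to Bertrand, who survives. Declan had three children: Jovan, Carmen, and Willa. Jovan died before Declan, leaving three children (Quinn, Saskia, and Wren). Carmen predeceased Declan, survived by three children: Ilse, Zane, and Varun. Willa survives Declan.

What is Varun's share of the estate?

Bertrand takes one-half of ₹1,728,000 = ₹864,000. The remaining ₹864,000 passes to the descendants.
The descendants' portion (₹864,000) is divided at the children's generation into 3 shares of ₹288,000. Willa takes ₹288,000. The 2 shares of the deceased (Jovan and Carmen) are combined into a pool of ₹576,000.
That pool (₹576,000) is divided at the grandchildren's generation equally among Quinn, Saskia, Wren, Ilse, Zane, and Varun: ₹96,000 each.

Varun receives ₹96,000.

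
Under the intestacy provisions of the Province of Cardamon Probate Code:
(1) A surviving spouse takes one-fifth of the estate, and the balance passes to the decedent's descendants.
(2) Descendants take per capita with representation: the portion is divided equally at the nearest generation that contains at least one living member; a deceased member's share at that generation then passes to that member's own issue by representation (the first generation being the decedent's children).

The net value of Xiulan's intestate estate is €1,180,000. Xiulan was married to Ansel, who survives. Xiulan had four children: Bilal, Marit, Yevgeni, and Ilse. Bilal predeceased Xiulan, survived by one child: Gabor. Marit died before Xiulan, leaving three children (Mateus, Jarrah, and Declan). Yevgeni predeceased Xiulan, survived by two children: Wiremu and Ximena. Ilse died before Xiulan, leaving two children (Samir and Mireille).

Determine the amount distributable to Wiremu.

Wiremu receives €118,000.

Ansel takes one-fifth of €1,180,000 = €236,000. The remaining €944,000 passes to the descendants.
No child survives, so the initial division is made at the grandchildren's generation.
The descendants' portion (€944,000) is divided into 8 shares of €118,000: Gabor, Mateus, Jarrah, Declan, Wiremu, Ximena, Samir, and Mireille each take €118,000.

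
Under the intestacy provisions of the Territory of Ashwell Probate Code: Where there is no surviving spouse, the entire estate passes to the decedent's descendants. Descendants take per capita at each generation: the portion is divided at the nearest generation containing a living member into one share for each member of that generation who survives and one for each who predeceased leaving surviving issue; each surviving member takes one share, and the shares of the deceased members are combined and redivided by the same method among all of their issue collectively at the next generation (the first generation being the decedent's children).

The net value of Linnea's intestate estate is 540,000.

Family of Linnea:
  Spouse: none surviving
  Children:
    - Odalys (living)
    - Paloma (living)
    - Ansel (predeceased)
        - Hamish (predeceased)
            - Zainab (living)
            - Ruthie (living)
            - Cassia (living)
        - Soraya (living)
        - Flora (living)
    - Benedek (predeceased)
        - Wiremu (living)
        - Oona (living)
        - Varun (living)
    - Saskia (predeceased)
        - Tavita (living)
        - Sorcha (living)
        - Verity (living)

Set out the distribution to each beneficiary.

Odalys: 108,000; Paloma: 108,000; Zainab: 12,000; Ruthie: 12,000; Cassia: 12,000; Soraya: 36,000; Flora: 36,000; Wiremu: 36,000; Oona: 36,000; Varun: 36,000; Tavita: 36,000; Sorcha: 36,000; Verity: 36,000

The entire 540,000 passes to the descendants.
That amount (540,000) is divided at the children's generation into 5 shares of 108,000. Odalys and Paloma each take 108,000. The 3 shares of the deceased (Ansel, Benedek, and Saskia) are combined into a pool of 324,000.
That pool (324,000) is divided at the grandchildren's generation into 9 shares of 36,000. Soraya, Flora, Wiremu, Oona, Varun, Tavita, Sorcha, and Verity each take 36,000. The remaining share for the deceased Hamish (36,000) is carried to the next generation.
That pool (36,000) is divided at the great-grandchildren's generation equally among Zainab, Ruthie, and Cassia: 12,000 each.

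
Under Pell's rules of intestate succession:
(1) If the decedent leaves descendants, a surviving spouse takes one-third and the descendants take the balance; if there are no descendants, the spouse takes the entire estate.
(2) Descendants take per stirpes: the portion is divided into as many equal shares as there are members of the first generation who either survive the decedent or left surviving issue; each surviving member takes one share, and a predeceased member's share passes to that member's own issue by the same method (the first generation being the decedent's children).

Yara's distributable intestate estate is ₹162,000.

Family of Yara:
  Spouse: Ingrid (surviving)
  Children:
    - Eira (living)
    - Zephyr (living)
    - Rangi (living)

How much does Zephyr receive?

Ingrid takes one-third of ₹162,000 = ₹54,000. The remaining ₹108,000 passes to the descendants.
The descendants' portion (₹108,000) is divided into 3 shares of ₹36,000: Eira, Zephyr, and Rangi each take ₹36,000.

Zephyr receives ₹36,000.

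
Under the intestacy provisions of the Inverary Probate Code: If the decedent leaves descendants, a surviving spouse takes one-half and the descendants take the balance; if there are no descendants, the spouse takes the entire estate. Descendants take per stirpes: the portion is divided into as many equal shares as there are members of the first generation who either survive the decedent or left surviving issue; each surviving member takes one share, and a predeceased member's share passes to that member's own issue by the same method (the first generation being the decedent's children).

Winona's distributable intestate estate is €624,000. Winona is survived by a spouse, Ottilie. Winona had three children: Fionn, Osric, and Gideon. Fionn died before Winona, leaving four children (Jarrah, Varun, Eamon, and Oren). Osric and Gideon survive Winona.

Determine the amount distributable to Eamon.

Eamon receives €26,000.

Ottilie takes one-half of €624,000 = €312,000. The remaining €312,000 passes to the descendants.
The descendants' portion (€312,000) is divided into 3 shares of €104,000: Osric and Gideon each take €104,000; Fionn's €104,000 share passes to Fionn's issue.
Fionn's share (€104,000) is divided into 4 shares of €26,000: Jarrah, Varun, Eamon, and Oren each take €26,000.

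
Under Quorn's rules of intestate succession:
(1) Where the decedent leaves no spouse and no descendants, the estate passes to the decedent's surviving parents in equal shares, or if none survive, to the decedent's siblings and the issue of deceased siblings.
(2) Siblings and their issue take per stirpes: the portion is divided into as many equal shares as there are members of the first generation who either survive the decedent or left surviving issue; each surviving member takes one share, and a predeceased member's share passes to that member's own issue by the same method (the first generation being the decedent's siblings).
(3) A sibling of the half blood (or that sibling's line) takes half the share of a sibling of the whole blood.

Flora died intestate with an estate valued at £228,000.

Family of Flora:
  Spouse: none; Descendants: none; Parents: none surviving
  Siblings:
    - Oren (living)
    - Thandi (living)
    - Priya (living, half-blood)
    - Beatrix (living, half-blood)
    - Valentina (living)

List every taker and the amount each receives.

The entire £228,000 passes to the siblings and their issue.
Counting each half-blood sibling's line as half a unit, there are 4 units in £228,000, so one unit is £57,000. Whole-blood lines (Oren, Thandi, and Valentina) take £57,000 each; half-blood lines (Priya and Beatrix) take £28,500 each.

Oren: £57,000; Thandi: £57,000; Priya: £28,500; Beatrix: £28,500; Valentina: £57,000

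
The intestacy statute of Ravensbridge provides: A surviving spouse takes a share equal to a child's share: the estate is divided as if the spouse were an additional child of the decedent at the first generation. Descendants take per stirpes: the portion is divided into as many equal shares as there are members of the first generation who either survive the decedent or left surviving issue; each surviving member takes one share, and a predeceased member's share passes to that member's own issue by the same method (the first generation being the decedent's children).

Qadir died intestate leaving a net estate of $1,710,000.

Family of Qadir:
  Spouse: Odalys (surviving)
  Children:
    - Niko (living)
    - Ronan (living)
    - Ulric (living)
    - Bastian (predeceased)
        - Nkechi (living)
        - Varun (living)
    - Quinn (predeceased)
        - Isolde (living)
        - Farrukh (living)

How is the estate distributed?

Odalys: $285,000; Niko: $285,000; Ronan: $285,000; Ulric: $285,000; Nkechi: $142,500; Varun: $142,500; Isolde: $142,500; Farrukh: $142,500

The spouse counts as an additional share at the children's level, so there are 6 primary shares of $285,000. Odalys takes one such share ($285,000).
The children's combined portion ($1,425,000) is divided into 5 shares of $285,000: Niko, Ronan, and Ulric each take $285,000; Bastian's $285,000 share passes to Bastian's issue; Quinn's $285,000 share passes to Quinn's issue.
Bastian's share ($285,000) is divided into 2 shares of $142,500: Nkechi and Varun each take $142,500.
Quinn's share ($285,000) is divided into 2 shares of $142,500: Isolde and Farrukh each take $142,500.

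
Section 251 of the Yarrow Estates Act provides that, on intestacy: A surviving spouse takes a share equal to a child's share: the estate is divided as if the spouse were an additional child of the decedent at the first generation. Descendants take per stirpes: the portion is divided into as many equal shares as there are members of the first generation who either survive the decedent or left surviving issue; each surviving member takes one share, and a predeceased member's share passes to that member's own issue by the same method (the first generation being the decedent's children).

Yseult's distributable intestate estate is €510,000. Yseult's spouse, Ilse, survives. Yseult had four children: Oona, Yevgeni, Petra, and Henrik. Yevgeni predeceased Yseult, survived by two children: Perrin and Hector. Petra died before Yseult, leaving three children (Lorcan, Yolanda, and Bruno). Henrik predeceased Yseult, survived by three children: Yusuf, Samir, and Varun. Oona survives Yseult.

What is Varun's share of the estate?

Varun receives €34,000.

The spouse counts as an additional share at the children's level, so there are 5 primary shares of €102,000. Ilse takes one such share (€102,000).
The children's combined portion (€408,000) is divided into 4 shares of €102,000: Oona takes €102,000; Yevgeni's €102,000 share passes to Yevgeni's issue; Petra's €102,000 share passes to Petra's issue; Henrik's €102,000 share passes to Henrik's issue.
Yevgeni's share (€102,000) is divided into 2 shares of €51,000: Perrin and Hector each take €51,000.
Petra's share (€102,000) is divided into 3 shares of €34,000: Lorcan, Yolanda, and Bruno each take €34,000.
Henrik's share (€102,000) is divided into 3 shares of €34,000: Yusuf, Samir, and Varun each take €34,000.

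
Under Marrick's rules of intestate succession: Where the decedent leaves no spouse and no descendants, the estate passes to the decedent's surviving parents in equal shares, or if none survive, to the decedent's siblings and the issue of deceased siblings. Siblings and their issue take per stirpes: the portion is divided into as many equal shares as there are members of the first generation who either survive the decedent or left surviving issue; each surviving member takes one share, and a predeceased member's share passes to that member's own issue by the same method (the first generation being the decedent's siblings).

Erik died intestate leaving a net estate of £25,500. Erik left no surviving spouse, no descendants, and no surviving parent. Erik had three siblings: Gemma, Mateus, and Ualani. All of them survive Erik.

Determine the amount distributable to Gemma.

Gemma receives £8,500.

The entire £25,500 passes to the siblings and their issue.
That amount (£25,500) is divided into 3 shares of £8,500: Gemma, Mateus, and Ualani each take £8,500.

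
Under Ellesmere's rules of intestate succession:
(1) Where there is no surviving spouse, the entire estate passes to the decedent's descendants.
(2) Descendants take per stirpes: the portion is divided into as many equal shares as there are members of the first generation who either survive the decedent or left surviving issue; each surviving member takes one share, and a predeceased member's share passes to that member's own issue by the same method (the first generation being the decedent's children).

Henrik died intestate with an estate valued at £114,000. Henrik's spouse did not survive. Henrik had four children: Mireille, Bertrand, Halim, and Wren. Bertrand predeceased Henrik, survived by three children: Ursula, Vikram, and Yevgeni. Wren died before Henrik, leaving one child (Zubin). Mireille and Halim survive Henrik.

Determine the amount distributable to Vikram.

Vikram receives £9,500.

The entire £114,000 passes to the descendants.
That amount (£114,000) is divided into 4 shares of £28,500: Mireille and Halim each take £28,500; Bertrand's £28,500 share passes to Bertrand's issue; Wren's £28,500 share passes to Wren's issue.
Bertrand's share (£28,500) is divided into 3 shares of £9,500: Ursula, Vikram, and Yevgeni each take £9,500.
Wren's share (£28,500) passes entirely to Zubin.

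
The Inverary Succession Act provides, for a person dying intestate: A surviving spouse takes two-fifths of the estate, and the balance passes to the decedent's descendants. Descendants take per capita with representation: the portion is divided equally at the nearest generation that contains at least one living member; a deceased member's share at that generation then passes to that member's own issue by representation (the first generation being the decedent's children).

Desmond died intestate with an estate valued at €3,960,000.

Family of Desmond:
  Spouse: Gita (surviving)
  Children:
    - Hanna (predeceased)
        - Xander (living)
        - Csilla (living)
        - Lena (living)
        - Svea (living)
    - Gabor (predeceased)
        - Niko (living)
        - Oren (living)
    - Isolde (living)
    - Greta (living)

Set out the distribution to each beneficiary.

Gita: €1,584,000; Xander: €148,500; Csilla: €148,500; Lena: €148,500; Svea: €148,500; Niko: €297,000; Oren: €297,000; Isolde: €594,000; Greta: €594,000

Gita takes two-fifths of €3,960,000 = €1,584,000. The remaining €2,376,000 passes to the descendants.
The descendants' portion (€2,376,000) is divided into 4 shares of €594,000: Isolde and Greta each take €594,000; Hanna's €594,000 share passes to Hanna's issue; Gabor's €594,000 share passes to Gabor's issue.
Hanna's share (€594,000) is divided into 4 shares of €148,500: Xander, Csilla, Lena, and Svea each take €148,500.
Gabor's share (€594,000) is divided into 2 shares of €297,000: Niko and Oren each take €297,000.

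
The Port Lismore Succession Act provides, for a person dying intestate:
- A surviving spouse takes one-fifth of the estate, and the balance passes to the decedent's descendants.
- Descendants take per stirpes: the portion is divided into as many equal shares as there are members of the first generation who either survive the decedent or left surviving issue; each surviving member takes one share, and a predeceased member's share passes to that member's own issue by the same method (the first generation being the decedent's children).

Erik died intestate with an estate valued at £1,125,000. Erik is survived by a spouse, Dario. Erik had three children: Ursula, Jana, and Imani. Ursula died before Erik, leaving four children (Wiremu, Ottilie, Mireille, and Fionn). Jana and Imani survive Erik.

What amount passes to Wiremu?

Wiremu receives £75,000.

Dario takes one-fifth of £1,125,000 = £225,000. The remaining £900,000 passes to the descendants.
The descendants' portion (£900,000) is divided into 3 shares of £300,000: Jana and Imani each take £300,000; Ursula's £300,000 share passes to Ursula's issue.
Ursula's share (£300,000) is divided into 4 shares of £75,000: Wiremu, Ottilie, Mireille, and Fionn each take £75,000.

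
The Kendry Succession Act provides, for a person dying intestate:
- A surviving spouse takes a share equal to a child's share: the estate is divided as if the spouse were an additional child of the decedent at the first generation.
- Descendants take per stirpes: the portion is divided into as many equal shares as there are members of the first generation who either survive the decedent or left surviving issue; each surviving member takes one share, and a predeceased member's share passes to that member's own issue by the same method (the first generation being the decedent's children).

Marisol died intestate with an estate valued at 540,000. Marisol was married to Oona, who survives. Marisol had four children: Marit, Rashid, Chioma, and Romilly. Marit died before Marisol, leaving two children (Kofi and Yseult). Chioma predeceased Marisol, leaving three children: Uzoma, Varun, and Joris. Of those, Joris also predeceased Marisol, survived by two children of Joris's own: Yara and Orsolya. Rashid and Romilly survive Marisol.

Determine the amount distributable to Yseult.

Yseult receives 54,000.

The spouse counts as an additional share at the children's level, so there are 5 primary shares of 108,000. Oona takes one such share (108,000).
The children's combined portion (432,000) is divided into 4 shares of 108,000: Rashid and Romilly each take 108,000; Marit's 108,000 share passes to Marit's issue; Chioma's 108,000 share passes to Chioma's issue.
Marit's share (108,000) is divided into 2 shares of 54,000: Kofi and Yseult each take 54,000.
Chioma's share (108,000) is divided into 3 shares of 36,000: Uzoma and Varun each take 36,000; Joris's 36,000 share passes to Joris's issue.
Joris's share (36,000) is divided into 2 shares of 18,000: Yara and Orsolya each take 18,000.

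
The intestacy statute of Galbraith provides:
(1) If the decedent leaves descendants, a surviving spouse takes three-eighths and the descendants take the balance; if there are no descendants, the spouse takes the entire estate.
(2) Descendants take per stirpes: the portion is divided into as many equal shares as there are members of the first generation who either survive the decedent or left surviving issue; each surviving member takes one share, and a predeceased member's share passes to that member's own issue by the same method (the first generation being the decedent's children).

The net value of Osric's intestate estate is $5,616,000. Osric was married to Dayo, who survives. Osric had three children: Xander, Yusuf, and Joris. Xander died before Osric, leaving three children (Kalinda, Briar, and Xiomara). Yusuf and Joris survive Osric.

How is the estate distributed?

Dayo takes three-eighths of $5,616,000 = $2,106,000. The remaining $3,510,000 passes to the descendants.
The descendants' portion ($3,510,000) is divided into 3 shares of $1,170,000: Yusuf and Joris each take $1,170,000; Xander's $1,170,000 share passes to Xander's issue.
Xander's share ($1,170,000) is divided into 3 shares of $390,000: Kalinda, Briar, and Xiomara each take $390,000.

Dayo: $2,106,000; Kalinda: $390,000; Briar: $390,000; Xiomara: $390,000; Yusuf: $1,170,000; Joris: $1,170,000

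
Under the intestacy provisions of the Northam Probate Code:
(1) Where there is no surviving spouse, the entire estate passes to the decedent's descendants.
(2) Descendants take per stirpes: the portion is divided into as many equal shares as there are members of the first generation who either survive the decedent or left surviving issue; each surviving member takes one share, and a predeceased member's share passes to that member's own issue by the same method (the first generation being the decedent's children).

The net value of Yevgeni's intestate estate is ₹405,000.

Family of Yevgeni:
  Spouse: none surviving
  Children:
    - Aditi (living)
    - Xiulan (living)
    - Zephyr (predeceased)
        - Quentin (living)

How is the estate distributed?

Aditi: ₹135,000; Xiulan: ₹135,000; Quentin: ₹135,000

The entire ₹405,000 passes to the descendants.
That amount (₹405,000) is divided into 3 shares of ₹135,000: Aditi and Xiulan each take ₹135,000; Zephyr's ₹135,000 share passes to Zephyr's issue.
Zephyr's share (₹135,000) passes entirely to Quentin.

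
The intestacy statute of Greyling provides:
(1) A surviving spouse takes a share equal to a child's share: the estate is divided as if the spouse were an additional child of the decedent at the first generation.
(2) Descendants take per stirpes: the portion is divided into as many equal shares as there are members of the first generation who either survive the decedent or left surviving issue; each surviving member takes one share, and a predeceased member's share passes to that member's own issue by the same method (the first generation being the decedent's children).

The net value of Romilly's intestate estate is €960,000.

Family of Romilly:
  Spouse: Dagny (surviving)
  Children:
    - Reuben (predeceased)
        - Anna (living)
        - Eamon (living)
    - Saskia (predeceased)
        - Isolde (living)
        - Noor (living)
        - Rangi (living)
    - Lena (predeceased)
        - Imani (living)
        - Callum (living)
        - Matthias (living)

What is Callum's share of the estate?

The spouse counts as an additional share at the children's level, so there are 4 primary shares of €240,000. Dagny takes one such share (€240,000).
The children's combined portion (€720,000) is divided into 3 shares of €240,000: Reuben's €240,000 share passes to Reuben's issue; Saskia's €240,000 share passes to Saskia's issue; Lena's €240,000 share passes to Lena's issue.
Reuben's share (€240,000) is divided into 2 shares of €120,000: Anna and Eamon each take €120,000.
Saskia's share (€240,000) is divided into 3 shares of €80,000: Isolde, Noor, and Rangi each take €80,000.
Lena's share (€240,000) is divided into 3 shares of €80,000: Imani, Callum, and Matthias each take €80,000.

Callum receives €80,000.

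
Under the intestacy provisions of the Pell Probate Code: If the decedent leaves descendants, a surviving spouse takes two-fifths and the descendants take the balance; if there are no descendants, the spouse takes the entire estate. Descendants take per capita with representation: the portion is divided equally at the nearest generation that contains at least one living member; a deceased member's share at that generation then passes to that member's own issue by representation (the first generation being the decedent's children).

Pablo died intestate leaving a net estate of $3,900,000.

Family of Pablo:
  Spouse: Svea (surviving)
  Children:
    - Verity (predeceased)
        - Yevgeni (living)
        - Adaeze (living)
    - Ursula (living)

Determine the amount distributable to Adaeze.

Adaeze receives $585,000.

Svea takes two-fifths of $3,900,000 = $1,560,000. The remaining $2,340,000 passes to the descendants.
The descendants' portion ($2,340,000) is divided into 2 shares of $1,170,000: Ursula takes $1,170,000; Verity's $1,170,000 share passes to Verity's issue.
Verity's share ($1,170,000) is divided into 2 shares of $585,000: Yevgeni and Adaeze each take $585,000.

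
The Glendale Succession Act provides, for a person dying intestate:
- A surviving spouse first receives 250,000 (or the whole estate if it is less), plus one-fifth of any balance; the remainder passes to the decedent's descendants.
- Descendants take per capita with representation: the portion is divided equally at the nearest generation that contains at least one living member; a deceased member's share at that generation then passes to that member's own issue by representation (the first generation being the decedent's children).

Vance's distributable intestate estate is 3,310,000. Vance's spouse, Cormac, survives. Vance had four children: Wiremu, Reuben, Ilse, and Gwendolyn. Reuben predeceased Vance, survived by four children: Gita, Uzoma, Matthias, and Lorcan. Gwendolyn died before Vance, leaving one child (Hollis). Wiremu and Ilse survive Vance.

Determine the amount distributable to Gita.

Cormac first takes 250,000, leaving a balance of 3,060,000. Cormac then takes one-fifth of the balance (612,000), for a total of 862,000. The remaining 2,448,000 passes to the descendants.
The descendants' portion (2,448,000) is divided into 4 shares of 612,000: Wiremu and Ilse each take 612,000; Reuben's 612,000 share passes to Reuben's issue; Gwendolyn's 612,000 share passes to Gwendolyn's issue.
Reuben's share (612,000) is divided into 4 shares of 153,000: Gita, Uzoma, Matthias, and Lorcan each take 153,000.
Gwendolyn's share (612,000) passes entirely to Hollis.

Gita receives 153,000.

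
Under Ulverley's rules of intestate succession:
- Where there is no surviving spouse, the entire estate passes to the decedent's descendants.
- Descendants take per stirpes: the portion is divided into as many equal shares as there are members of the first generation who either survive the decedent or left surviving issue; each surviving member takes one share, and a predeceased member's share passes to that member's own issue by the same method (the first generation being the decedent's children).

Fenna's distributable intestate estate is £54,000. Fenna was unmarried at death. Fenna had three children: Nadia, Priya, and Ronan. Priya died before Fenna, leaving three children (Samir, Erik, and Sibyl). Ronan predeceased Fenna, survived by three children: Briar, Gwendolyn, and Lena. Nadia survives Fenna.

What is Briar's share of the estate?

The entire £54,000 passes to the descendants.
That amount (£54,000) is divided into 3 shares of £18,000: Nadia takes £18,000; Priya's £18,000 share passes to Priya's issue; Ronan's £18,000 share passes to Ronan's issue.
Priya's share (£18,000) is divided into 3 shares of £6,000: Samir, Erik, and Sibyl each take £6,000.
Ronan's share (£18,000) is divided into 3 shares of £6,000: Briar, Gwendolyn, and Lena each take £6,000.

Briar receives £6,000.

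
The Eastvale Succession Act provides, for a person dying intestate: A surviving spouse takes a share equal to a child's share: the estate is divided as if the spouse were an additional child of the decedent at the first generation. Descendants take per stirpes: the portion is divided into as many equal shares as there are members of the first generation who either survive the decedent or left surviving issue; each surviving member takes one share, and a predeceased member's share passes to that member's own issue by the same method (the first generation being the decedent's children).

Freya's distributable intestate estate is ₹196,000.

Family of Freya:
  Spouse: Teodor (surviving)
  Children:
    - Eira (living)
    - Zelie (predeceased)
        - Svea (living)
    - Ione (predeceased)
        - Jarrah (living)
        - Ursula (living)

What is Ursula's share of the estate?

Ursula receives ₹24,500.

The spouse counts as an additional share at the children's level, so there are 4 primary shares of ₹49,000. Teodor takes one such share (₹49,000).
The children's combined portion (₹147,000) is divided into 3 shares of ₹49,000: Eira takes ₹49,000; Zelie's ₹49,000 share passes to Zelie's issue; Ione's ₹49,000 share passes to Ione's issue.
Zelie's share (₹49,000) passes entirely to Svea.
Ione's share (₹49,000) is divided into 2 shares of ₹24,500: Jarrah and Ursula each take ₹24,500.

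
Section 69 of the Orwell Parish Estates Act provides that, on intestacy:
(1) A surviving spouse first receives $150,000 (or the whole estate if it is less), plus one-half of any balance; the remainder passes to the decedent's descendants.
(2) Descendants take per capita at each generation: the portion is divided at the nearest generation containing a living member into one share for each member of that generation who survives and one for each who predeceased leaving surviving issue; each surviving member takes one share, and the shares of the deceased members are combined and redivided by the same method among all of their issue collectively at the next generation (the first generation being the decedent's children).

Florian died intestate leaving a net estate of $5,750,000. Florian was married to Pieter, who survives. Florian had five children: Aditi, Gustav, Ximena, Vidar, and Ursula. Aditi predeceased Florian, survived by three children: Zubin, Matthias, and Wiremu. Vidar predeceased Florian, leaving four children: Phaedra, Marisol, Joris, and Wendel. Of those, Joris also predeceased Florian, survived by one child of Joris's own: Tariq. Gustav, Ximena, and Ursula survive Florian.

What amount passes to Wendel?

Pieter first takes $150,000, leaving a balance of $5,600,000. Pieter then takes one-half of the balance ($2,800,000), for a total of $2,950,000. The remaining $2,800,000 passes to the descendants.
The descendants' portion ($2,800,000) is divided at the children's generation into 5 shares of $560,000. Gustav, Ximena, and Ursula each take $560,000. The 2 shares of the deceased (Aditi and Vidar) are combined into a pool of $1,120,000.
That pool ($1,120,000) is divided at the grandchildren's generation into 7 shares of $160,000. Zubin, Matthias, Wiremu, Phaedra, Marisol, and Wendel each take $160,000. The remaining share for the deceased Joris ($160,000) is carried to the next generation.
That pool ($160,000) passes entirely to Tariq, the sole taker at the great-grandchildren's generation.

Wendel receives $160,000.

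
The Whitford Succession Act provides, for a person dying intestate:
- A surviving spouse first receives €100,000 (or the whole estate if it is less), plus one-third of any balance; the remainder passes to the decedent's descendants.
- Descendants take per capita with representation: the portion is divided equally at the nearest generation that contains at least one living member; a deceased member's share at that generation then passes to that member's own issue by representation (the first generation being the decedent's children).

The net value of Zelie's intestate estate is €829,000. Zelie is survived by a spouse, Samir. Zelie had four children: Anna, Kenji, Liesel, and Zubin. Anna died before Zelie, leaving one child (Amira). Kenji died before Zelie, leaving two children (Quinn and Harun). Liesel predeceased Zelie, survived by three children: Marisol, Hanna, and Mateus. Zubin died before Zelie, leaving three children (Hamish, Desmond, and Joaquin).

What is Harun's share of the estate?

Harun receives €54,000.

Samir first takes €100,000, leaving a balance of €729,000. Samir then takes one-third of the balance (€243,000), for a total of €343,000. The remaining €486,000 passes to the descendants.
No child survives, so the initial division is made at the grandchildren's generation.
The descendants' portion (€486,000) is divided into 9 shares of €54,000: Amira, Quinn, Harun, Marisol, Hanna, Mateus, Hamish, Desmond, and Joaquin each take €54,000.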